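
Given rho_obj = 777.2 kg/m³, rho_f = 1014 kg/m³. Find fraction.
Formula: f_{sub} = \frac{\rho_{obj}}{\rho_f}
fraction = 777.2/1014 = 0.7665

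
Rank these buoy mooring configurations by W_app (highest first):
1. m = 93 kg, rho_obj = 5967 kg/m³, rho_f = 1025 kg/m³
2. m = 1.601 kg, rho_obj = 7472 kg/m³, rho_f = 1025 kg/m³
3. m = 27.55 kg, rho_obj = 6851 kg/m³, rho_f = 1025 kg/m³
Case 1: W_app = 755.6 N
Case 2: W_app = 13.55 N
Case 3: W_app = 229.8 N
Ranking (highest first): 1, 3, 2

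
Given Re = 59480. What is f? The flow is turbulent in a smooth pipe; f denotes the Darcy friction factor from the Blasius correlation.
Formula: f = \frac{0.316}{Re^{0.25}}
f = 0.316/59480^0.25 = 0.02023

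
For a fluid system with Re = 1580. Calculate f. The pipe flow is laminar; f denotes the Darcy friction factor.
Formula: f = \frac{64}{Re}
f = 64/1580 = 0.04051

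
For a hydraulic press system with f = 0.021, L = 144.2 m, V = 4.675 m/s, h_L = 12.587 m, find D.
Formula: h_L = f \frac{L}{D} \frac{V^2}{2g}
Substituting knowns: 12.587 = 0.021·(144.2/D)·4.675²/(2·9.81)
Solving for D: D = 0.021·144.2·4.675²/(2·9.81·12.587) = 0.268 m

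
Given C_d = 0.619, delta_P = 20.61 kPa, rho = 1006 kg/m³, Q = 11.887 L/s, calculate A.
Formula: Q = C_d A \sqrt{\frac{2 \Delta P}{\rho}}
Substituting knowns: 11.887 = 0.619·A·√(2·(20.61·1000)/1006)·1000
Solving for A: A = (11.887/1000)/(0.619·√(2·(20.61·1000)/1006)) = 0.003 m²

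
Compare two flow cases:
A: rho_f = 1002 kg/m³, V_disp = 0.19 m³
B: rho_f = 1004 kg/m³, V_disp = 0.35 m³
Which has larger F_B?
F_B(A) = 1868 N, F_B(B) = 3447 N. Answer: B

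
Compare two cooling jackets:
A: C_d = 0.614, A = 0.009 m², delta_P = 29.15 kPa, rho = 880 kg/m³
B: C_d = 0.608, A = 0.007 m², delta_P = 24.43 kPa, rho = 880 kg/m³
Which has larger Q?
Q(A) = 44.98 L/s, Q(B) = 31.71 L/s. Answer: A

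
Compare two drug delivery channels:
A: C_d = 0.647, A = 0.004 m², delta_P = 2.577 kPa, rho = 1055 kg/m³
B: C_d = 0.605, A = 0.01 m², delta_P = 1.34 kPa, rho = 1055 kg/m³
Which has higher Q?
Q(A) = 5.72 L/s, Q(B) = 9.643 L/s. Answer: B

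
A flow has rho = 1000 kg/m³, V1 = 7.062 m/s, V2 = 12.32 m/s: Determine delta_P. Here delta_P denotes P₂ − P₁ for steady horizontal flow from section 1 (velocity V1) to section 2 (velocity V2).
Formula: \Delta P = \frac{1}{2} \rho (V_1^2 - V_2^2)
delta_P = 0.5·1000·(7.062² − 12.32²)/1000 = -50.96 kPa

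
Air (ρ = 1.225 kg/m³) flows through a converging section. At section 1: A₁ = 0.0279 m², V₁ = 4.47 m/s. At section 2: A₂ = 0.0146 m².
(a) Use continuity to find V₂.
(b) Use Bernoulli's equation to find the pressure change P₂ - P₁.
(a) Continuity: A₁V₁=A₂V₂ -> V₂=A₁V₁/A₂=0.0279*4.47/0.0146=8.54 m/s
(b) Bernoulli: P₂-P₁=0.5*rho*(V₁^2-V₂^2)/1000=0.5*1.225*(4.47^2-8.54^2)/1000=-0.03243 kPa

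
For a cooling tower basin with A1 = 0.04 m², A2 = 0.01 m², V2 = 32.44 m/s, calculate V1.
Formula: V_2 = \frac{A_1 V_1}{A_2}
Substituting knowns: 32.44 = 0.04·V1/0.01
Solving for V1: V1 = 32.44·0.01/0.04 = 8.11 m/s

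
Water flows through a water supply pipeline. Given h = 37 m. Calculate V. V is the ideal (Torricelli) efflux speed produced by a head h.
Formula: V = \sqrt{2 g h}
V = √(2·9.81·37) = 26.94 m/s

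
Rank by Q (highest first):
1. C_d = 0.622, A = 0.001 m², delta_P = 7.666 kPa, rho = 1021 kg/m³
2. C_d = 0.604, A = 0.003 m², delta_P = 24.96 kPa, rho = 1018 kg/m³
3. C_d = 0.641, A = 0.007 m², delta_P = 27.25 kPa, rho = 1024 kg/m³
Case 1: Q = 2.41 L/s
Case 2: Q = 12.69 L/s
Case 3: Q = 32.73 L/s
Ranking (highest first): 3, 2, 1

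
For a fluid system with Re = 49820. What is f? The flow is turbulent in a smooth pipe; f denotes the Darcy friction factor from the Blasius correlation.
Formula: f = \frac{0.316}{Re^{0.25}}
f = 0.316/49820^0.25 = 0.02115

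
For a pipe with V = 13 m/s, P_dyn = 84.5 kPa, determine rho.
Formula: P_{dyn} = \frac{1}{2} \rho V^2
Substituting knowns: 84.5 = 0.5·rho·13²/1000
Solving for rho: rho = 2·(84.5·1000)/13² = 1000 kg/m³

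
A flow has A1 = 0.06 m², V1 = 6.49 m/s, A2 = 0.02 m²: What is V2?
Formula: V_2 = \frac{A_1 V_1}{A_2}
V2 = 0.06·6.49/0.02 = 19.47 m/s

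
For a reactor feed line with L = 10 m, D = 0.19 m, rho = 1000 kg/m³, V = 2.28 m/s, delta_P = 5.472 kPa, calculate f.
Formula: \Delta P = f \frac{L}{D} \frac{\rho V^2}{2}
Substituting knowns: 5.472 = f·(10/0.19)·0.5·1000·2.28²/1000
Solving for f: f = (5.472·1000)/((10/0.19)·0.5·1000·2.28²) = 0.04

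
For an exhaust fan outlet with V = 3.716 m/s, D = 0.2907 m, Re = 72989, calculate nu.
Formula: Re = \frac{V D}{\nu}
Substituting knowns: 72989 = 3.716·0.2907/nu
Solving for nu: nu = 3.716·0.2907/72989 = 1.480e-05 m²/s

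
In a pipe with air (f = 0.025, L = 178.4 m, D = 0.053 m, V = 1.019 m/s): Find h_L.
Formula: h_L = f \frac{L}{D} \frac{V^2}{2g}
h_L = 0.025·(178.4/0.053)·1.019²/(2·9.81) = 4.454 m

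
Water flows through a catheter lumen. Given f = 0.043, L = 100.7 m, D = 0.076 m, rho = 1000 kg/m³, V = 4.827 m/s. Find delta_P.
Formula: \Delta P = f \frac{L}{D} \frac{\rho V^2}{2}
delta_P = 0.043·(100.7/0.076)·0.5·1000·4.827²/1000 = 663.8 kPa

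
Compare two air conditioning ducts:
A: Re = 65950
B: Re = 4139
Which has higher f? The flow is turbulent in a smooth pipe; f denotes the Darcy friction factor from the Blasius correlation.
f(A) = 0.01972, f(B) = 0.0394. Answer: B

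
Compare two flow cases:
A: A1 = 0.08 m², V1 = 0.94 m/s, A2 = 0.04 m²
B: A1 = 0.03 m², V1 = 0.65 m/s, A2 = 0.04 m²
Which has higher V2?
V2(A) = 1.88 m/s, V2(B) = 0.4875 m/s. Answer: A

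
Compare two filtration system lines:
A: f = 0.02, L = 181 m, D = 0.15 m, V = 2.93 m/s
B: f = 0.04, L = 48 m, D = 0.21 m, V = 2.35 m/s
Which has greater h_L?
h_L(A) = 10.56 m, h_L(B) = 2.573 m. Answer: A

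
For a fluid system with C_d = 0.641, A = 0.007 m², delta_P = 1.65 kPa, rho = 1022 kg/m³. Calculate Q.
Formula: Q = C_d A \sqrt{\frac{2 \Delta P}{\rho}}
Q = 0.641·0.007·√(2·(1.65·1000)/1022)·1000 = 8.063 L/s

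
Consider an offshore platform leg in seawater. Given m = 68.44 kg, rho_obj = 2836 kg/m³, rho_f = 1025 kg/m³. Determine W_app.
Formula: W_{app} = mg\left(1 - \frac{\rho_f}{\rho_{obj}}\right)
W_app = 68.44·9.81·(1 − 1025/2836) = 428.7 N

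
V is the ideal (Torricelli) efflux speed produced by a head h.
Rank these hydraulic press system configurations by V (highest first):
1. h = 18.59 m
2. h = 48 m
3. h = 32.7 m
Case 1: V = 19.1 m/s
Case 2: V = 30.69 m/s
Case 3: V = 25.33 m/s
Ranking (highest first): 2, 3, 1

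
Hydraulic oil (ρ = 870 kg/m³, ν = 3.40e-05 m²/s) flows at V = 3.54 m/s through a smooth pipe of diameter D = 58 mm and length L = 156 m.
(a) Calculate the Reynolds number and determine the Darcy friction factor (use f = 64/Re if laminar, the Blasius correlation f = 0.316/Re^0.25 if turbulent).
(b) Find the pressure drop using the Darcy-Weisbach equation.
(a) Re = V·D/ν = 3.54·0.058/3.40e-05 = 6038.8 → turbulent (Re > 4000); f = 0.316/Re^0.25 = 0.316/6038.8^0.25 = 0.035847
(b) Darcy-Weisbach: ΔP = f·(L/D)·½ρV²/1000 = 0.035847·(156/0.058)·½·870·3.54²/1000 = 525.6 kPa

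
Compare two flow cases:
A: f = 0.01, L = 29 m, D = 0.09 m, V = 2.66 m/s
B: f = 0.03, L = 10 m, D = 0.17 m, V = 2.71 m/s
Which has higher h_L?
h_L(A) = 1.162 m, h_L(B) = 0.6606 m. Answer: A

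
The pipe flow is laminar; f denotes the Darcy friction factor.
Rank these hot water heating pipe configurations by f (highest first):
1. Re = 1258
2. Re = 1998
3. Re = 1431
Case 1: f = 0.05087
Case 2: f = 0.03203
Case 3: f = 0.04472
Ranking (highest first): 1, 3, 2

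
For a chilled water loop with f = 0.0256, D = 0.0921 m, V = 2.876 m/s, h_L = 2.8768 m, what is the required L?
Formula: h_L = f \frac{L}{D} \frac{V^2}{2g}
Substituting knowns: 2.8768 = 0.0256·(L/0.0921)·2.876²/(2·9.81)
Solving for L: L = 2.8768·2·9.81·0.0921/(0.0256·2.876²) = 24.55 m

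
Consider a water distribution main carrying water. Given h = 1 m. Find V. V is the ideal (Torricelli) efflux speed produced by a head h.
Formula: V = \sqrt{2 g h}
V = √(2·9.81·1) = 4.429 m/s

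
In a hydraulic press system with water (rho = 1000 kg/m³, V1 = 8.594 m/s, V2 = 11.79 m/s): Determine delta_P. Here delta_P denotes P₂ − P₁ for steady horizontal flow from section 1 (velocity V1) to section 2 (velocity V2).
Formula: \Delta P = \frac{1}{2} \rho (V_1^2 - V_2^2)
delta_P = 0.5·1000·(8.594² − 11.79²)/1000 = -32.57 kPa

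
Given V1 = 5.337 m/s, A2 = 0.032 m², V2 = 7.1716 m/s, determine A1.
Formula: V_2 = \frac{A_1 V_1}{A_2}
Substituting knowns: 7.1716 = A1·5.337/0.032
Solving for A1: A1 = 7.1716·0.032/5.337 = 0.043 m²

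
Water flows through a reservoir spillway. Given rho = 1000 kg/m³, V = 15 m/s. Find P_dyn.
Formula: P_{dyn} = \frac{1}{2} \rho V^2
P_dyn = 0.5·1000·15²/1000 = 112.5 kPa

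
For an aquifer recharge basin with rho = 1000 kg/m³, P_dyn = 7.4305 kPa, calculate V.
Formula: P_{dyn} = \frac{1}{2} \rho V^2
Substituting knowns: 7.4305 = 0.5·1000·V²/1000
Solving for V: V = √(2·(7.4305·1000)/1000) = 3.855 m/s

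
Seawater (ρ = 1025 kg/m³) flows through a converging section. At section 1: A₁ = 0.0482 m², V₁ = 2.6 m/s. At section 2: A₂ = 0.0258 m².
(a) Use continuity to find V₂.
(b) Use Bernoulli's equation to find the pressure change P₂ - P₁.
(a) Continuity: A₁V₁=A₂V₂ -> V₂=A₁V₁/A₂=0.0482*2.6/0.0258=4.86 m/s
(b) Bernoulli: P₂-P₁=0.5*rho*(V₁^2-V₂^2)/1000=0.5*1025*(2.6^2-4.86^2)/1000=-8.641 kPa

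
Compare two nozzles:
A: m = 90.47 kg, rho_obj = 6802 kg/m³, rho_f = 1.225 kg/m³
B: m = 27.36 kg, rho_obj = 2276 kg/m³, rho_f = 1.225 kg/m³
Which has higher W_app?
W_app(A) = 887.4 N, W_app(B) = 268.3 N. Answer: A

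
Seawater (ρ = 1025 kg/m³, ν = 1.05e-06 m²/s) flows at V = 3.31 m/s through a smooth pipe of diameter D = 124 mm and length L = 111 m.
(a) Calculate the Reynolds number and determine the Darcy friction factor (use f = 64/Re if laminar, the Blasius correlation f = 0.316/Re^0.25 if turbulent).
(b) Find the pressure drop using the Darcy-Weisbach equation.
(a) Re = V·D/ν = 3.31·0.124/1.05e-06 = 390900 → turbulent (Re > 4000); f = 0.316/Re^0.25 = 0.316/390900^0.25 = 0.012638 (Blasius is strictly valid for Re ≲ 1e5; used here as the smooth-pipe estimate the problem specifies)
(b) Darcy-Weisbach: ΔP = f·(L/D)·½ρV²/1000 = 0.012638·(111/0.124)·½·1025·3.31²/1000 = 63.52 kPa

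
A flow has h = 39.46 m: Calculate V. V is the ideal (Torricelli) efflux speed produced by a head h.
Formula: V = \sqrt{2 g h}
V = √(2·9.81·39.46) = 27.82 m/s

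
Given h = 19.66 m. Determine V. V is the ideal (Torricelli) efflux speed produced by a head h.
Formula: V = \sqrt{2 g h}
V = √(2·9.81·19.66) = 19.64 m/s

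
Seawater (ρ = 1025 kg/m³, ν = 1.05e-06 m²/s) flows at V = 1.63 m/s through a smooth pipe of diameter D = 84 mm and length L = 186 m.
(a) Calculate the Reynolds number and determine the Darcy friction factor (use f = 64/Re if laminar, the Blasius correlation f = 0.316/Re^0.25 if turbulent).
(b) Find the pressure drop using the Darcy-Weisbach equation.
(a) Re = V·D/ν = 1.63·0.084/1.05e-06 = 130400 → turbulent (Re > 4000); f = 0.316/Re^0.25 = 0.316/130400^0.25 = 0.016629 (Blasius is strictly valid for Re ≲ 1e5; used here as the smooth-pipe estimate the problem specifies)
(b) Darcy-Weisbach: ΔP = f·(L/D)·½ρV²/1000 = 0.016629·(186/0.084)·½·1025·1.63²/1000 = 50.14 kPa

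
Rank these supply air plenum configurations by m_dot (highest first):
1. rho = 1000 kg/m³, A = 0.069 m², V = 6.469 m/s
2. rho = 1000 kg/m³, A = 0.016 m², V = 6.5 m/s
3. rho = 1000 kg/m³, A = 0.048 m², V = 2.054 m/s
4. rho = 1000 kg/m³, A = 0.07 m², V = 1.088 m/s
Case 1: m_dot = 446.4 kg/s
Case 2: m_dot = 104 kg/s
Case 3: m_dot = 98.59 kg/s
Case 4: m_dot = 76.16 kg/s
Ranking (highest first): 1, 2, 3, 4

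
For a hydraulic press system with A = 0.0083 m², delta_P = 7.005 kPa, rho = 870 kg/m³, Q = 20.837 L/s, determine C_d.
Formula: Q = C_d A \sqrt{\frac{2 \Delta P}{\rho}}
Substituting knowns: 20.837 = C_d·0.0083·√(2·(7.005·1000)/870)·1000
Solving for C_d: C_d = (20.837/1000)/(0.0083·√(2·(7.005·1000)/870)) = 0.6256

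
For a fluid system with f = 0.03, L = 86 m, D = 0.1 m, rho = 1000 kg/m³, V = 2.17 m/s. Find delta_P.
Formula: \Delta P = f \frac{L}{D} \frac{\rho V^2}{2}
delta_P = 0.03·(86/0.1)·0.5·1000·2.17²/1000 = 60.74 kPa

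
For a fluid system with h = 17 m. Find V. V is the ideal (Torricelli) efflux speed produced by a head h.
Formula: V = \sqrt{2 g h}
V = √(2·9.81·17) = 18.26 m/s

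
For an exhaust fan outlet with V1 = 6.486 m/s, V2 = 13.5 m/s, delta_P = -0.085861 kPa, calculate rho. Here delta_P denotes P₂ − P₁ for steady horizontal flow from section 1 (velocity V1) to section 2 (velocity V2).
Formula: \Delta P = \frac{1}{2} \rho (V_1^2 - V_2^2)
Substituting knowns: -0.085861 = 0.5·rho·(6.486² − 13.5²)/1000
Solving for rho: rho = 2·(-0.085861·1000)/(6.486² − 13.5²) = 1.225 kg/m³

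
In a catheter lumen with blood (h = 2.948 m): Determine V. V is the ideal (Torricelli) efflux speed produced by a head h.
Formula: V = \sqrt{2 g h}
V = √(2·9.81·2.948) = 7.605 m/s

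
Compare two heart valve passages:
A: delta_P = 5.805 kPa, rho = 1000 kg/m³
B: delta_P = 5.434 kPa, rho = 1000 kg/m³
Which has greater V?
V(A) = 3.407 m/s, V(B) = 3.297 m/s. Answer: A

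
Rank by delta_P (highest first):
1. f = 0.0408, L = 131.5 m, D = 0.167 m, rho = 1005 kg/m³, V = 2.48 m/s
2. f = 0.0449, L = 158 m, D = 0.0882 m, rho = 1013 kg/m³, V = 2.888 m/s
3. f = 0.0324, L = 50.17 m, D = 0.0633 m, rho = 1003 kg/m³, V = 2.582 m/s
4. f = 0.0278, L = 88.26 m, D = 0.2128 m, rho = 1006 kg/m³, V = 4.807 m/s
Case 1: delta_P = 99.29 kPa
Case 2: delta_P = 339.8 kPa
Case 3: delta_P = 85.86 kPa
Case 4: delta_P = 134 kPa
Ranking (highest first): 2, 4, 1, 3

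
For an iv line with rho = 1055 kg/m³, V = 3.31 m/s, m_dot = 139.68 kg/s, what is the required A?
Formula: \dot{m} = \rho A V
Substituting knowns: 139.68 = 1055·A·3.31
Solving for A: A = 139.68/(1055·3.31) = 0.04 m²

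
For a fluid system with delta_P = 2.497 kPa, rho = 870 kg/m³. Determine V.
Formula: V = \sqrt{\frac{2 \Delta P}{\rho}}
V = √(2·(2.497·1000)/870) = 2.396 m/s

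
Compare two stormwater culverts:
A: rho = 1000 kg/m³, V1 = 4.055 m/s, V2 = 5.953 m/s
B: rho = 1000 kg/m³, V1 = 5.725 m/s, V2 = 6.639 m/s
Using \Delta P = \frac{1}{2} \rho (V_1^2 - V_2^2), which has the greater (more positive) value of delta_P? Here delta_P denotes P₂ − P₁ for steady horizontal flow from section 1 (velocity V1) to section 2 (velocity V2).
delta_P(A) = -9.498 kPa, delta_P(B) = -5.65 kPa. Answer: B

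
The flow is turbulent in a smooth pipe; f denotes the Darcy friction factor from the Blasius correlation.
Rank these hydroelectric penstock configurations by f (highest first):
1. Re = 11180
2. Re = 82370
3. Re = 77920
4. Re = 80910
Case 1: f = 0.03073
Case 2: f = 0.01865
Case 3: f = 0.01891
Case 4: f = 0.01874
Ranking (highest first): 1, 3, 4, 2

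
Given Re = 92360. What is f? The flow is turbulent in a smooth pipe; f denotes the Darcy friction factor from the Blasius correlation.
Formula: f = \frac{0.316}{Re^{0.25}}
f = 0.316/92360^0.25 = 0.01813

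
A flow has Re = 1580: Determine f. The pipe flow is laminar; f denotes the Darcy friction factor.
Formula: f = \frac{64}{Re}
f = 64/1580 = 0.04051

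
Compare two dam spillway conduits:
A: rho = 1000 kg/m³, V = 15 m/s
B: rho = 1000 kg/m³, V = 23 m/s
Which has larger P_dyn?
P_dyn(A) = 112.5 kPa, P_dyn(B) = 264.5 kPa. Answer: B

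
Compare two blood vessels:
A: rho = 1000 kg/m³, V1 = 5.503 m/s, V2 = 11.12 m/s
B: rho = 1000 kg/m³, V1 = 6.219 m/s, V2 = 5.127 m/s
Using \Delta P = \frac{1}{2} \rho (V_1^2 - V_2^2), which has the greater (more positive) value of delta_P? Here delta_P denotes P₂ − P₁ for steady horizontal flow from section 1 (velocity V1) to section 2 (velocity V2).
delta_P(A) = -46.69 kPa, delta_P(B) = 6.195 kPa. Answer: B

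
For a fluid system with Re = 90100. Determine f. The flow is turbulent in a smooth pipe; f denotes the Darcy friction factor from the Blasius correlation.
Formula: f = \frac{0.316}{Re^{0.25}}
f = 0.316/90100^0.25 = 0.01824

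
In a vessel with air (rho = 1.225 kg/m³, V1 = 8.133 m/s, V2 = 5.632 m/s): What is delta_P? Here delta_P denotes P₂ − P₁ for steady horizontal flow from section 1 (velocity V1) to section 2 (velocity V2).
Formula: \Delta P = \frac{1}{2} \rho (V_1^2 - V_2^2)
delta_P = 0.5·1.225·(8.133² − 5.632²)/1000 = 0.02109 kPa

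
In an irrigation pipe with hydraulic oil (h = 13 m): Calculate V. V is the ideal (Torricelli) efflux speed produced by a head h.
Formula: V = \sqrt{2 g h}
V = √(2·9.81·13) = 15.97 m/s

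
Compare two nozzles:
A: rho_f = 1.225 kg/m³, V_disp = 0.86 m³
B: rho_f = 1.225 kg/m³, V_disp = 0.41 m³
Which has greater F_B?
F_B(A) = 10.33 N, F_B(B) = 4.927 N. Answer: A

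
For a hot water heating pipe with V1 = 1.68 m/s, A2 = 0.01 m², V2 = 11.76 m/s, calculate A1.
Formula: V_2 = \frac{A_1 V_1}{A_2}
Substituting knowns: 11.76 = A1·1.68/0.01
Solving for A1: A1 = 11.76·0.01/1.68 = 0.07 m²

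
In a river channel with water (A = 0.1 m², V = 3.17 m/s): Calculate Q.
Formula: Q = A V
Q = 0.1·3.17·1000 = 317 L/s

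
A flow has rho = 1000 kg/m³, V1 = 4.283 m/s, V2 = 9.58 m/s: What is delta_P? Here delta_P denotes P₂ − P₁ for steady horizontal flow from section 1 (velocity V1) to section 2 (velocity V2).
Formula: \Delta P = \frac{1}{2} \rho (V_1^2 - V_2^2)
delta_P = 0.5·1000·(4.283² − 9.58²)/1000 = -36.72 kPa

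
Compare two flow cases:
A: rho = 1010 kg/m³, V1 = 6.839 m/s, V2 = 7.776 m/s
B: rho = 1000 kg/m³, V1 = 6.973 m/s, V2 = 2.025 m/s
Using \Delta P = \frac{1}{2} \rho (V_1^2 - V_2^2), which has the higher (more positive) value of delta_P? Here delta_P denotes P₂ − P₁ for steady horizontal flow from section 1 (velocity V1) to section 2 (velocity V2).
delta_P(A) = -6.916 kPa, delta_P(B) = 22.26 kPa. Answer: B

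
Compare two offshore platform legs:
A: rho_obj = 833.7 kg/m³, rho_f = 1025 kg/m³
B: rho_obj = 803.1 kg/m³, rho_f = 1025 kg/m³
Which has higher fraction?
fraction(A) = 0.8134, fraction(B) = 0.7835. Answer: A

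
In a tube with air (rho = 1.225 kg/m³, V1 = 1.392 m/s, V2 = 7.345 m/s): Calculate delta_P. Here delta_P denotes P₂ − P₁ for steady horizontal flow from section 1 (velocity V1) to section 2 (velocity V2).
Formula: \Delta P = \frac{1}{2} \rho (V_1^2 - V_2^2)
delta_P = 0.5·1.225·(1.392² − 7.345²)/1000 = -0.03186 kPa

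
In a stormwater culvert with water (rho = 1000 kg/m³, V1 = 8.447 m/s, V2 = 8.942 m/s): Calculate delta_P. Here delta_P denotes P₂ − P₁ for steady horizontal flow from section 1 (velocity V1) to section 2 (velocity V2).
Formula: \Delta P = \frac{1}{2} \rho (V_1^2 - V_2^2)
delta_P = 0.5·1000·(8.447² − 8.942²)/1000 = -4.304 kPa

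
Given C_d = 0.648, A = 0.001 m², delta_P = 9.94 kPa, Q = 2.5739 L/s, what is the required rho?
Formula: Q = C_d A \sqrt{\frac{2 \Delta P}{\rho}}
Substituting knowns: 2.5739 = 0.648·0.001·√(2·(9.94·1000)/rho)·1000
Solving for rho: rho = 2·(9.94·1000)/((2.5739/1000)/(0.648·0.001))² = 1260 kg/m³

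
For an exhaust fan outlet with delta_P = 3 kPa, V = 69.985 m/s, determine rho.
Formula: V = \sqrt{\frac{2 \Delta P}{\rho}}
Substituting knowns: 69.985 = √(2·(3·1000)/rho)
Solving for rho: rho = 2·(3·1000)/69.985² = 1.225 kg/m³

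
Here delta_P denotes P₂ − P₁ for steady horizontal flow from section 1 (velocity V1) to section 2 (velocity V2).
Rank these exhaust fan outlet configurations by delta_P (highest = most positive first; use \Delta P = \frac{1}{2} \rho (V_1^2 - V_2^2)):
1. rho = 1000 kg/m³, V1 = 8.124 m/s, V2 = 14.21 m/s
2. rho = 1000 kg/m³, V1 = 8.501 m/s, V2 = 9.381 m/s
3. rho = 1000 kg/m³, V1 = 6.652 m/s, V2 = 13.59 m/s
Case 1: delta_P = -67.96 kPa
Case 2: delta_P = -7.868 kPa
Case 3: delta_P = -70.22 kPa
Ranking (highest first): 2, 1, 3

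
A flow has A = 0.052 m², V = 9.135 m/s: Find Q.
Formula: Q = A V
Q = 0.052·9.135·1000 = 475 L/s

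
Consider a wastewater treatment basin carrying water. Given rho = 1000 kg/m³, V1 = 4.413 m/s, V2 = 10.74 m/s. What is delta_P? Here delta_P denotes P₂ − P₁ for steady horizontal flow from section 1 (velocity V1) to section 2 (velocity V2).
Formula: \Delta P = \frac{1}{2} \rho (V_1^2 - V_2^2)
delta_P = 0.5·1000·(4.413² − 10.74²)/1000 = -47.94 kPa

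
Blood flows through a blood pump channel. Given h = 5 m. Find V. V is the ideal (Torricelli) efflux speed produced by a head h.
Formula: V = \sqrt{2 g h}
V = √(2·9.81·5) = 9.905 m/s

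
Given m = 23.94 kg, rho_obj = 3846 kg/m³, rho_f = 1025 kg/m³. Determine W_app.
Formula: W_{app} = mg\left(1 - \frac{\rho_f}{\rho_{obj}}\right)
W_app = 23.94·9.81·(1 − 1025/3846) = 172.3 N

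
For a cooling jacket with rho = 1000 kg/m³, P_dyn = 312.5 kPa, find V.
Formula: P_{dyn} = \frac{1}{2} \rho V^2
Substituting knowns: 312.5 = 0.5·1000·V²/1000
Solving for V: V = √(2·(312.5·1000)/1000) = 25 m/s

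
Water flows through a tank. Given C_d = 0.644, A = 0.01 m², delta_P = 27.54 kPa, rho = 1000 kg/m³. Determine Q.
Formula: Q = C_d A \sqrt{\frac{2 \Delta P}{\rho}}
Q = 0.644·0.01·√(2·(27.54·1000)/1000)·1000 = 47.8 L/s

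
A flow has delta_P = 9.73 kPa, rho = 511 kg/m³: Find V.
Formula: V = \sqrt{\frac{2 \Delta P}{\rho}}
V = √(2·(9.73·1000)/511) = 6.171 m/s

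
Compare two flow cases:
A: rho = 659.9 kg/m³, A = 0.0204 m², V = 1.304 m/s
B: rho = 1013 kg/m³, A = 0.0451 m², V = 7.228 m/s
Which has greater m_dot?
m_dot(A) = 17.55 kg/s, m_dot(B) = 330.2 kg/s. Answer: B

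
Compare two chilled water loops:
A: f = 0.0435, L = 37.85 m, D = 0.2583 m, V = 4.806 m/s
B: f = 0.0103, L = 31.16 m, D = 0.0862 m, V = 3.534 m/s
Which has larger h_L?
h_L(A) = 7.504 m, h_L(B) = 2.37 m. Answer: A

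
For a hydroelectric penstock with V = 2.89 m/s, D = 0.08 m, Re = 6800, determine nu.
Formula: Re = \frac{V D}{\nu}
Substituting knowns: 6800 = 2.89·0.08/nu
Solving for nu: nu = 2.89·0.08/6800 = 3.400e-05 m²/s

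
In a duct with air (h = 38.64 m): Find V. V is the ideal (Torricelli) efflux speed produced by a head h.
Formula: V = \sqrt{2 g h}
V = √(2·9.81·38.64) = 27.53 m/s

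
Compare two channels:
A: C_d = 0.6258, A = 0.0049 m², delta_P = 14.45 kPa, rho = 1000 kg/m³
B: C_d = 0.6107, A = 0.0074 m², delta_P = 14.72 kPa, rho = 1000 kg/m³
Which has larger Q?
Q(A) = 16.48 L/s, Q(B) = 24.52 L/s. Answer: B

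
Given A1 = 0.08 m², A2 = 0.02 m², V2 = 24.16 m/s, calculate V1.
Formula: V_2 = \frac{A_1 V_1}{A_2}
Substituting knowns: 24.16 = 0.08·V1/0.02
Solving for V1: V1 = 24.16·0.02/0.08 = 6.04 m/s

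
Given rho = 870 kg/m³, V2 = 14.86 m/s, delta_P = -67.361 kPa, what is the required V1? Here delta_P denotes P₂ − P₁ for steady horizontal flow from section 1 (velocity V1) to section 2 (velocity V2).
Formula: \Delta P = \frac{1}{2} \rho (V_1^2 - V_2^2)
Substituting knowns: -67.361 = 0.5·870·(V1² − 14.86²)/1000
Solving for V1: V1 = √(14.86² + 2·(-67.361·1000)/870) = 8.122 m/s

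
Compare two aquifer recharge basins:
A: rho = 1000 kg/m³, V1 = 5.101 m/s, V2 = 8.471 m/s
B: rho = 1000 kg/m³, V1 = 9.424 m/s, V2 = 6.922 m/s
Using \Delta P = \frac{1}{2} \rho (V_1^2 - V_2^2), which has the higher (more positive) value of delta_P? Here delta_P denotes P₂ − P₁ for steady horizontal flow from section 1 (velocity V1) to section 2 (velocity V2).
delta_P(A) = -22.87 kPa, delta_P(B) = 20.45 kPa. Answer: B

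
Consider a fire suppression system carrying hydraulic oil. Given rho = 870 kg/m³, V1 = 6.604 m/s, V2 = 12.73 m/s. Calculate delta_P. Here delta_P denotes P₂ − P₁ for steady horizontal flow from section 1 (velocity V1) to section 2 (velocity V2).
Formula: \Delta P = \frac{1}{2} \rho (V_1^2 - V_2^2)
delta_P = 0.5·870·(6.604² − 12.73²)/1000 = -51.52 kPa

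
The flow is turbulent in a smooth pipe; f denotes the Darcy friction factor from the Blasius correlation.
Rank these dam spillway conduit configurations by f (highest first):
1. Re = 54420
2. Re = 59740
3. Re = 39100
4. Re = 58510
Case 1: f = 0.02069
Case 2: f = 0.02021
Case 3: f = 0.02247
Case 4: f = 0.02032
Ranking (highest first): 3, 1, 4, 2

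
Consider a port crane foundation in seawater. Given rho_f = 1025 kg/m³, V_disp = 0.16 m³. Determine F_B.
Formula: F_B = \rho_f g V_{disp}
F_B = 1025·9.81·0.16 = 1609 N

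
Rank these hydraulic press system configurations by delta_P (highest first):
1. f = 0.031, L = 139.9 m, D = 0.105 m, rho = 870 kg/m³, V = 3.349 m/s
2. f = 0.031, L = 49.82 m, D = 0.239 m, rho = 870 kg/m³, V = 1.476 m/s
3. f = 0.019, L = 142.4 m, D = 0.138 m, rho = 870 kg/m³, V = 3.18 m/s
Case 1: delta_P = 201.5 kPa
Case 2: delta_P = 6.124 kPa
Case 3: delta_P = 86.24 kPa
Ranking (highest first): 1, 3, 2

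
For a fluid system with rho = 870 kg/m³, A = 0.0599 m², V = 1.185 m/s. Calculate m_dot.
Formula: \dot{m} = \rho A V
m_dot = 870·0.0599·1.185 = 61.75 kg/s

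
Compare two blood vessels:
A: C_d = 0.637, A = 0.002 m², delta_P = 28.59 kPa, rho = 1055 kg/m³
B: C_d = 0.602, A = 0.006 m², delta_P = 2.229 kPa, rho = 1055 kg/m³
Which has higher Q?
Q(A) = 9.379 L/s, Q(B) = 7.425 L/s. Answer: A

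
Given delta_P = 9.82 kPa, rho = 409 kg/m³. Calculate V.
Formula: V = \sqrt{\frac{2 \Delta P}{\rho}}
V = √(2·(9.82·1000)/409) = 6.93 m/s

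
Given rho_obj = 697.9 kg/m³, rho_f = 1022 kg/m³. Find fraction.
Formula: f_{sub} = \frac{\rho_{obj}}{\rho_f}
fraction = 697.9/1022 = 0.6829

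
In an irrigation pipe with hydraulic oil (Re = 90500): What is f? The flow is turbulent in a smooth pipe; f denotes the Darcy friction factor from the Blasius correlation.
Formula: f = \frac{0.316}{Re^{0.25}}
f = 0.316/90500^0.25 = 0.01822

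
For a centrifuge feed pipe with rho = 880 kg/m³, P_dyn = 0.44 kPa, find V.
Formula: P_{dyn} = \frac{1}{2} \rho V^2
Substituting knowns: 0.44 = 0.5·880·V²/1000
Solving for V: V = √(2·(0.44·1000)/880) = 1 m/s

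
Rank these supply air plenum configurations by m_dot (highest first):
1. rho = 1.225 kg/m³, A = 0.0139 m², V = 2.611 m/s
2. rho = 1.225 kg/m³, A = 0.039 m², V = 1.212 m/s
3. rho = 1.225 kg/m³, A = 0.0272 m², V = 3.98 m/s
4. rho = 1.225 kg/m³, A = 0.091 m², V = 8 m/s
Case 1: m_dot = 0.04446 kg/s
Case 2: m_dot = 0.0579 kg/s
Case 3: m_dot = 0.1326 kg/s
Case 4: m_dot = 0.8918 kg/s
Ranking (highest first): 4, 3, 2, 1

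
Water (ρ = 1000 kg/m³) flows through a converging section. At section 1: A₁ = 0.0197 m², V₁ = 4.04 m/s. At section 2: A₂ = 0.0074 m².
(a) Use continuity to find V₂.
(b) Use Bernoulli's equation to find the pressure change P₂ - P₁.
(a) Continuity: A₁V₁=A₂V₂ -> V₂=A₁V₁/A₂=0.0197*4.04/0.0074=10.76 m/s
(b) Bernoulli: P₂-P₁=0.5*rho*(V₁^2-V₂^2)/1000=0.5*1000*(4.04^2-10.76^2)/1000=-49.73 kPa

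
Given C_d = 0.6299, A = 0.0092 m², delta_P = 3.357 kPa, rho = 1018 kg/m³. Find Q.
Formula: Q = C_d A \sqrt{\frac{2 \Delta P}{\rho}}
Q = 0.6299·0.0092·√(2·(3.357·1000)/1018)·1000 = 14.88 L/s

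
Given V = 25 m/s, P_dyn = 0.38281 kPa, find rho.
Formula: P_{dyn} = \frac{1}{2} \rho V^2
Substituting knowns: 0.38281 = 0.5·rho·25²/1000
Solving for rho: rho = 2·(0.38281·1000)/25² = 1.225 kg/m³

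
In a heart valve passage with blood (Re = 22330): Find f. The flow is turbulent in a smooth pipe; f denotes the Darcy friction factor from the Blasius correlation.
Formula: f = \frac{0.316}{Re^{0.25}}
f = 0.316/22330^0.25 = 0.02585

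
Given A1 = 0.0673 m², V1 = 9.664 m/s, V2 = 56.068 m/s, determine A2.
Formula: V_2 = \frac{A_1 V_1}{A_2}
Substituting knowns: 56.068 = 0.0673·9.664/A2
Solving for A2: A2 = 0.0673·9.664/56.068 = 0.0116 m²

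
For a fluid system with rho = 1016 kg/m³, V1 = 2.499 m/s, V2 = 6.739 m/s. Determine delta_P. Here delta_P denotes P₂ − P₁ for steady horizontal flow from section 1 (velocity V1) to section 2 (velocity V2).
Formula: \Delta P = \frac{1}{2} \rho (V_1^2 - V_2^2)
delta_P = 0.5·1016·(2.499² − 6.739²)/1000 = -19.9 kPa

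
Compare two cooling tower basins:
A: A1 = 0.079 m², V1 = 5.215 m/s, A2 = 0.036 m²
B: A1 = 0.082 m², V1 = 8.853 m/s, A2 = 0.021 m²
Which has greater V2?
V2(A) = 11.44 m/s, V2(B) = 34.57 m/s. Answer: B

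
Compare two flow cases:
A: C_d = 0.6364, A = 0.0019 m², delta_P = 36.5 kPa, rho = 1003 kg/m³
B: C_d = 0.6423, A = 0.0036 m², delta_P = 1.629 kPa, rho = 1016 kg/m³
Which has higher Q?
Q(A) = 10.32 L/s, Q(B) = 4.141 L/s. Answer: A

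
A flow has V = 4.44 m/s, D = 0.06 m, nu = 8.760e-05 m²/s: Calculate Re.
Formula: Re = \frac{V D}{\nu}
Re = 4.44·0.06/8.760e-05 = 3041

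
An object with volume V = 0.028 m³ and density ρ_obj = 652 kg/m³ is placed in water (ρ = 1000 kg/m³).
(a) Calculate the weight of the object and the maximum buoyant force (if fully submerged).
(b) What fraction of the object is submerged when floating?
(a) W=rho_obj*g*V=652*9.81*0.028=179.1 N; F_B(max)=rho*g*V=1000*9.81*0.028=274.7 N
(b) Floating fraction=rho_obj/rho=652/1000=0.652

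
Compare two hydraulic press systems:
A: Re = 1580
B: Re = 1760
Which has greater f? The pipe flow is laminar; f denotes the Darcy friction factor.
f(A) = 0.04051, f(B) = 0.03636. Answer: A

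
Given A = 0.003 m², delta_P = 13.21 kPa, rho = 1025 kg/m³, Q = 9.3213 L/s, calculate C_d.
Formula: Q = C_d A \sqrt{\frac{2 \Delta P}{\rho}}
Substituting knowns: 9.3213 = C_d·0.003·√(2·(13.21·1000)/1025)·1000
Solving for C_d: C_d = (9.3213/1000)/(0.003·√(2·(13.21·1000)/1025)) = 0.612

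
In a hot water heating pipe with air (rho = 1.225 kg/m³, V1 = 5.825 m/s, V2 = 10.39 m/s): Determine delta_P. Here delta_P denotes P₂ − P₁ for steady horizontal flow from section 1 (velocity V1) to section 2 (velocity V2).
Formula: \Delta P = \frac{1}{2} \rho (V_1^2 - V_2^2)
delta_P = 0.5·1.225·(5.825² − 10.39²)/1000 = -0.04534 kPa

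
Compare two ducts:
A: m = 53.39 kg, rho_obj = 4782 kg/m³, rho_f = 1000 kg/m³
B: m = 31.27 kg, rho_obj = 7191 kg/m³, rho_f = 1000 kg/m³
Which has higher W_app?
W_app(A) = 414.2 N, W_app(B) = 264.1 N. Answer: A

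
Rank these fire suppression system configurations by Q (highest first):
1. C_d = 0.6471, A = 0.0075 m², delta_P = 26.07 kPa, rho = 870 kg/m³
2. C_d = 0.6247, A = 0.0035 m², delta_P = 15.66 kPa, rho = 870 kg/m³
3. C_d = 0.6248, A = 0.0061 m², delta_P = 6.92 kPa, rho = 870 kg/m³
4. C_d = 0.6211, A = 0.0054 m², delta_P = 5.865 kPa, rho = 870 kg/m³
Case 1: Q = 37.57 L/s
Case 2: Q = 13.12 L/s
Case 3: Q = 15.2 L/s
Case 4: Q = 12.32 L/s
Ranking (highest first): 1, 3, 2, 4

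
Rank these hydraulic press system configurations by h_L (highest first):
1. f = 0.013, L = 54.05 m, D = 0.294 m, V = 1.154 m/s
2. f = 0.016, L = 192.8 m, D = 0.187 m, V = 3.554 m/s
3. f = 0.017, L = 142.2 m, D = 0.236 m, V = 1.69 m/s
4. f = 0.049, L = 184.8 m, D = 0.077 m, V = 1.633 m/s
Case 1: h_L = 0.1622 m
Case 2: h_L = 10.62 m
Case 3: h_L = 1.491 m
Case 4: h_L = 15.98 m
Ranking (highest first): 4, 2, 3, 1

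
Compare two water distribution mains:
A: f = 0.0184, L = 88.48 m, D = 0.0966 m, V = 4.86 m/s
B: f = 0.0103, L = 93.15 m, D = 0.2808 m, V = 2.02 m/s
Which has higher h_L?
h_L(A) = 20.29 m, h_L(B) = 0.7106 m. Answer: A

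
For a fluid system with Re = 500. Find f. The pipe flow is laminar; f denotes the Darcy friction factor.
Formula: f = \frac{64}{Re}
f = 64/500 = 0.128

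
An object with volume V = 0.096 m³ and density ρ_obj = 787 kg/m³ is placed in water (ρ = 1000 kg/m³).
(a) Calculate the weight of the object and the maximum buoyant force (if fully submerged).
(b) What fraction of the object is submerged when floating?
(a) W=rho_obj*g*V=787*9.81*0.096=741.2 N; F_B(max)=rho*g*V=1000*9.81*0.096=941.8 N
(b) Floating fraction=rho_obj/rho=787/1000=0.787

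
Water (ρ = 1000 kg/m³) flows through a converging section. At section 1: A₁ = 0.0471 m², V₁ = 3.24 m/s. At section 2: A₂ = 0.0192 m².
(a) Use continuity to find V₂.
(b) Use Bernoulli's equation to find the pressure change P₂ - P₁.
(a) Continuity: A₁V₁=A₂V₂ -> V₂=A₁V₁/A₂=0.0471*3.24/0.0192=7.95 m/s
(b) Bernoulli: P₂-P₁=0.5*rho*(V₁^2-V₂^2)/1000=0.5*1000*(3.24^2-7.95^2)/1000=-26.35 kPa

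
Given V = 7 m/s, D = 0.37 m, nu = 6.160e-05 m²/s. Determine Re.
Formula: Re = \frac{V D}{\nu}
Re = 7·0.37/6.160e-05 = 42045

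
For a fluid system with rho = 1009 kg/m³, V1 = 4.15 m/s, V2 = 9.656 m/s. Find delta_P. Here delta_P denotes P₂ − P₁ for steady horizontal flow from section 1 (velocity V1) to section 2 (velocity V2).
Formula: \Delta P = \frac{1}{2} \rho (V_1^2 - V_2^2)
delta_P = 0.5·1009·(4.15² − 9.656²)/1000 = -38.35 kPa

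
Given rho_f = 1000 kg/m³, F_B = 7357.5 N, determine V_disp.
Formula: F_B = \rho_f g V_{disp}
Substituting knowns: 7357.5 = 1000·9.81·V_disp
Solving for V_disp: V_disp = 7357.5/(1000·9.81) = 0.75 m³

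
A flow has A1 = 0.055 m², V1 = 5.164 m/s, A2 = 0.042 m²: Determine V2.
Formula: V_2 = \frac{A_1 V_1}{A_2}
V2 = 0.055·5.164/0.042 = 6.762 m/s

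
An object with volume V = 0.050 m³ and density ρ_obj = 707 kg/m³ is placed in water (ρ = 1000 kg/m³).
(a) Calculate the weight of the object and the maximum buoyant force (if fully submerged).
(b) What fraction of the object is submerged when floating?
(a) W=rho_obj*g*V=707*9.81*0.050=346.8 N; F_B(max)=rho*g*V=1000*9.81*0.050=490.5 N
(b) Floating fraction=rho_obj/rho=707/1000=0.707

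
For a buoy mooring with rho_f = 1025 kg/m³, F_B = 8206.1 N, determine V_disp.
Formula: F_B = \rho_f g V_{disp}
Substituting knowns: 8206.1 = 1025·9.81·V_disp
Solving for V_disp: V_disp = 8206.1/(1025·9.81) = 0.8161 m³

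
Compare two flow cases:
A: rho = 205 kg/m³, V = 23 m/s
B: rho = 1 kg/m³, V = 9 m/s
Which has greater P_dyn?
P_dyn(A) = 54.22 kPa, P_dyn(B) = 0.0405 kPa. Answer: A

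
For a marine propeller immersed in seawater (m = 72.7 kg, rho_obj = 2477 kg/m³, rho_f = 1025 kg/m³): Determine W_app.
Formula: W_{app} = mg\left(1 - \frac{\rho_f}{\rho_{obj}}\right)
W_app = 72.7·9.81·(1 − 1025/2477) = 418.1 N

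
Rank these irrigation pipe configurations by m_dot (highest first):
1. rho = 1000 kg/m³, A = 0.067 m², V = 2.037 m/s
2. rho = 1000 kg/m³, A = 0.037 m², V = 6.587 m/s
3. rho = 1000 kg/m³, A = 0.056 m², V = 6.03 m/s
Case 1: m_dot = 136.5 kg/s
Case 2: m_dot = 243.7 kg/s
Case 3: m_dot = 337.7 kg/s
Ranking (highest first): 3, 2, 1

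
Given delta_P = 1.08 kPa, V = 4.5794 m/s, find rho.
Formula: V = \sqrt{\frac{2 \Delta P}{\rho}}
Substituting knowns: 4.5794 = √(2·(1.08·1000)/rho)
Solving for rho: rho = 2·(1.08·1000)/4.5794² = 103 kg/m³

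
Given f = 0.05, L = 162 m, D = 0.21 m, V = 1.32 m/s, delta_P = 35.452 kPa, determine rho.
Formula: \Delta P = f \frac{L}{D} \frac{\rho V^2}{2}
Substituting knowns: 35.452 = 0.05·(162/0.21)·0.5·rho·1.32²/1000
Solving for rho: rho = (35.452·1000)/(0.05·(162/0.21)·0.5·1.32²) = 1055 kg/m³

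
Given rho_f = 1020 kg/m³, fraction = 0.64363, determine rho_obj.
Formula: f_{sub} = \frac{\rho_{obj}}{\rho_f}
Substituting knowns: 0.64363 = rho_obj/1020
Solving for rho_obj: rho_obj = 0.64363·1020 = 656.5 kg/m³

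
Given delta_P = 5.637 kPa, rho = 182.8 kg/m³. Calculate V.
Formula: V = \sqrt{\frac{2 \Delta P}{\rho}}
V = √(2·(5.637·1000)/182.8) = 7.853 m/s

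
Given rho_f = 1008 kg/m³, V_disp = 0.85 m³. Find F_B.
Formula: F_B = \rho_f g V_{disp}
F_B = 1008·9.81·0.85 = 8405 N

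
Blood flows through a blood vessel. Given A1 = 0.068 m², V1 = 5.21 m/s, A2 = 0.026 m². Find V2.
Formula: V_2 = \frac{A_1 V_1}{A_2}
V2 = 0.068·5.21/0.026 = 13.63 m/s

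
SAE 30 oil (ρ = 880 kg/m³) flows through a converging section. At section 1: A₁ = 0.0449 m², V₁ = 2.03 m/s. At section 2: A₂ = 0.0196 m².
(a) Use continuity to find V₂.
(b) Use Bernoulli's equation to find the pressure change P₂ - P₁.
(a) Continuity: A₁V₁=A₂V₂ -> V₂=A₁V₁/A₂=0.0449*2.03/0.0196=4.65 m/s
(b) Bernoulli: P₂-P₁=0.5*rho*(V₁^2-V₂^2)/1000=0.5*880*(2.03^2-4.65^2)/1000=-7.701 kPa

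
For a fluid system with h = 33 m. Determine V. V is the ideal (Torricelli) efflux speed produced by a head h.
Formula: V = \sqrt{2 g h}
V = √(2·9.81·33) = 25.45 m/s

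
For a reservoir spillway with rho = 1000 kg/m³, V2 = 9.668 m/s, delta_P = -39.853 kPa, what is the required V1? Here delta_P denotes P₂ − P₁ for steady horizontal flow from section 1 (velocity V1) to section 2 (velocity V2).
Formula: \Delta P = \frac{1}{2} \rho (V_1^2 - V_2^2)
Substituting knowns: -39.853 = 0.5·1000·(V1² − 9.668²)/1000
Solving for V1: V1 = √(9.668² + 2·(-39.853·1000)/1000) = 3.71 m/s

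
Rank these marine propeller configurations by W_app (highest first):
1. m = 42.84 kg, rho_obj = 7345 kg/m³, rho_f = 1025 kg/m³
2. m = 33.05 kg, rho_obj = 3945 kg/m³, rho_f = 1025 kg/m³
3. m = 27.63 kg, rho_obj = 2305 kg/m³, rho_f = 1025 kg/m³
Case 1: W_app = 361.6 N
Case 2: W_app = 240 N
Case 3: W_app = 150.5 N
Ranking (highest first): 1, 2, 3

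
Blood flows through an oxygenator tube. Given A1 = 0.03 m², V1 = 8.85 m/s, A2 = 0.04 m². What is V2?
Formula: V_2 = \frac{A_1 V_1}{A_2}
V2 = 0.03·8.85/0.04 = 6.637 m/s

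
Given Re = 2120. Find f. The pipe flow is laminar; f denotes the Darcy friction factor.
Formula: f = \frac{64}{Re}
f = 64/2120 = 0.03019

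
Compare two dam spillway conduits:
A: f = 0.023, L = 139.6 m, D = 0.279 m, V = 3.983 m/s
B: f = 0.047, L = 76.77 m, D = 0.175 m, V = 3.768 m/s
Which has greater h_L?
h_L(A) = 9.305 m, h_L(B) = 14.92 m. Answer: B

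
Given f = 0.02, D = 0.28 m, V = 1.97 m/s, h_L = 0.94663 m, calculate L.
Formula: h_L = f \frac{L}{D} \frac{V^2}{2g}
Substituting knowns: 0.94663 = 0.02·(L/0.28)·1.97²/(2·9.81)
Solving for L: L = 0.94663·2·9.81·0.28/(0.02·1.97²) = 67 m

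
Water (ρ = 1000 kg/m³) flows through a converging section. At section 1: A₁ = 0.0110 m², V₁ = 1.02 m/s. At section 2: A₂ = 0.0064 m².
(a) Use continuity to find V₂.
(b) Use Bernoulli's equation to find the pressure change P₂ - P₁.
(a) Continuity: A₁V₁=A₂V₂ -> V₂=A₁V₁/A₂=0.0110*1.02/0.0064=1.75 m/s
(b) Bernoulli: P₂-P₁=0.5*rho*(V₁^2-V₂^2)/1000=0.5*1000*(1.02^2-1.75^2)/1000=-1.011 kPa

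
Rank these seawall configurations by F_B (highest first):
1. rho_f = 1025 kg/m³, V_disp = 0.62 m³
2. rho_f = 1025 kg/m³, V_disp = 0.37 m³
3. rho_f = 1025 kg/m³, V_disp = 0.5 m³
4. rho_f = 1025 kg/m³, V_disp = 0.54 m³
Case 1: F_B = 6234 N
Case 2: F_B = 3720 N
Case 3: F_B = 5028 N
Case 4: F_B = 5430 N
Ranking (highest first): 1, 4, 3, 2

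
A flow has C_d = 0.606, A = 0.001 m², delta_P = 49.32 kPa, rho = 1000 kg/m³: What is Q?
Formula: Q = C_d A \sqrt{\frac{2 \Delta P}{\rho}}
Q = 0.606·0.001·√(2·(49.32·1000)/1000)·1000 = 6.019 L/s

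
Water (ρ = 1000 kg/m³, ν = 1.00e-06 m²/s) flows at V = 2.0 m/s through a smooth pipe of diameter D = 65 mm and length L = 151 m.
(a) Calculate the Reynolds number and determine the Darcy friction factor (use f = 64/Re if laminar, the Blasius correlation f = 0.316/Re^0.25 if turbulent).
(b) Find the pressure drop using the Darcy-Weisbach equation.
(a) Re = V·D/ν = 2.0·0.065/1.00e-06 = 130000 → turbulent (Re > 4000); f = 0.316/Re^0.25 = 0.316/130000^0.25 = 0.016642 (Blasius is strictly valid for Re ≲ 1e5; used here as the smooth-pipe estimate the problem specifies)
(b) Darcy-Weisbach: ΔP = f·(L/D)·½ρV²/1000 = 0.016642·(151/0.065)·½·1000·2.0²/1000 = 77.32 kPa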